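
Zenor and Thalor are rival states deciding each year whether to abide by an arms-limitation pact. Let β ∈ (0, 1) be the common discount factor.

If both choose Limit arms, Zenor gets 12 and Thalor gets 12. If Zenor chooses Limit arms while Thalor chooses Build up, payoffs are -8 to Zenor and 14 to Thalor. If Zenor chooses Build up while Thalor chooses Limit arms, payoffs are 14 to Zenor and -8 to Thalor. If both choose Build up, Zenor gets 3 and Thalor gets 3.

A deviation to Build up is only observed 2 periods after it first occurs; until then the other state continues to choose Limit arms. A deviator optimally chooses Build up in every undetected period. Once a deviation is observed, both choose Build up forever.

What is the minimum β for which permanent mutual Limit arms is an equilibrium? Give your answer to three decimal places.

The best deviation is to choose Build up for all 2 undetected periods, earning 14 each, then 3 forever once detected.
Deviation value: 14(1−β^2)/(1−β) + 3β^2/(1−β); cooperation value: 12/(1−β).
IC: 12 ≥ 14(1−β^2) + 3β^2 = 14 − 11β^2.
So β^2 ≥ 2/11, giving β ≥ (2/11)^(1/2) ≈ 0.426.

0.426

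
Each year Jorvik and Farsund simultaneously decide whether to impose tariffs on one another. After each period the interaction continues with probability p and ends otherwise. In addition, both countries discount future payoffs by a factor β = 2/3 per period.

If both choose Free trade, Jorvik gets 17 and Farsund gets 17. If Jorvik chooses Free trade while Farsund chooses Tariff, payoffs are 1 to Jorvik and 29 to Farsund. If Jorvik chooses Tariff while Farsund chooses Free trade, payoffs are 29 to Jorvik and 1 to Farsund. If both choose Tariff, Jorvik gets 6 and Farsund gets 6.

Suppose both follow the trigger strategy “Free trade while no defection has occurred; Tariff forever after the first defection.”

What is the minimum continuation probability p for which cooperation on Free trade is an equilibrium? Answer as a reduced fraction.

18/23

Expected continuation weight on next period's payoff is β·p = 2/3·p, which plays the role of the discount factor.
Cooperation requires 2/3·p ≥ (29−17)/(29−6) = 12/23, hence p ≥ 18/23.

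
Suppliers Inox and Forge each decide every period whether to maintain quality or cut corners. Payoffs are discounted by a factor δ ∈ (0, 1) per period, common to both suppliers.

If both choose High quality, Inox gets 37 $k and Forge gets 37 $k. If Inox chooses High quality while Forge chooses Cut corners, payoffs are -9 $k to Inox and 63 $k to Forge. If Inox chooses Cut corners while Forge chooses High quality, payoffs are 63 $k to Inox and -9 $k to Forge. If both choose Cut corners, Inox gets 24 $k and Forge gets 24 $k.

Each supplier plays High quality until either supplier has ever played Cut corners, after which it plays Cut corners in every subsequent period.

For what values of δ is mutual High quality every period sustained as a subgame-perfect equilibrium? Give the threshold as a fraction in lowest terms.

Under grim trigger the critical discount factor is (T−C)/(T−P) with T = 63, C = 37, P = 24.
δ* = (63−37)/(63−24) = 26/39 = 2/3.

2/3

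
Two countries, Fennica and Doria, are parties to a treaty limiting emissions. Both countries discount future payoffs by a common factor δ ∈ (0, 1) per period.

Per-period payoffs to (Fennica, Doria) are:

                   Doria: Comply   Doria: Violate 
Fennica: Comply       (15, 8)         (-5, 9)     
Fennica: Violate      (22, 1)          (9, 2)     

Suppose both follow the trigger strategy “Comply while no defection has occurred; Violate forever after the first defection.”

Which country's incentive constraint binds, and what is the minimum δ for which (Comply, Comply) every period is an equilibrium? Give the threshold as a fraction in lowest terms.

Fennica's threshold: (22−15)/(22−9) = 7/13.
Doria's threshold: (9−8)/(9−2) = 1/7.
7/13 > 1/7, so Fennica binds and δ* = 7/13.

Fennica; δ ≥ 7/13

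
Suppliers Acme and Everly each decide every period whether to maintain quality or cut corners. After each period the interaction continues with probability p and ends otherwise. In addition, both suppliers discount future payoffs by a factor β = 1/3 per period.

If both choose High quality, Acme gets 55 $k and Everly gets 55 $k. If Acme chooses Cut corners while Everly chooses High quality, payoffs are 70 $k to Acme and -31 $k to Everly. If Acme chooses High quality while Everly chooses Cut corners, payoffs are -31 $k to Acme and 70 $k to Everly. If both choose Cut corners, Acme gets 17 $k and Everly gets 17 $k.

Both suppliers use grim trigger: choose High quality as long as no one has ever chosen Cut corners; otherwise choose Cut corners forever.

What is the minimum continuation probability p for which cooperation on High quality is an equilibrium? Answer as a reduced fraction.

45/53

With continuation probability p and discount β, the effective per-period discount factor is βp.
Grim-trigger IC: βp ≥ (70−55)/(70−17) = 15/53.
So p ≥ (15/53)/(1/3) = 45/53.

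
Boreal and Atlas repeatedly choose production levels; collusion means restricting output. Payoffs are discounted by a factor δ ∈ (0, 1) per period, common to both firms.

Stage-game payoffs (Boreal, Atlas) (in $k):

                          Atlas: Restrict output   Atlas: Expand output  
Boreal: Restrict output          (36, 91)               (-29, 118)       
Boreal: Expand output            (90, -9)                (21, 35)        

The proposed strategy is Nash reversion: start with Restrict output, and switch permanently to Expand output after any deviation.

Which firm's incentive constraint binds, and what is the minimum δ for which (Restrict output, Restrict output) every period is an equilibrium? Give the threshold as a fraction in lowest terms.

Boreal's threshold: (90−36)/(90−21) = 18/23.
Atlas's threshold: (118−91)/(118−35) = 27/83.
18/23 > 27/83, so Boreal binds and δ* = 18/23.

Boreal; δ ≥ 18/23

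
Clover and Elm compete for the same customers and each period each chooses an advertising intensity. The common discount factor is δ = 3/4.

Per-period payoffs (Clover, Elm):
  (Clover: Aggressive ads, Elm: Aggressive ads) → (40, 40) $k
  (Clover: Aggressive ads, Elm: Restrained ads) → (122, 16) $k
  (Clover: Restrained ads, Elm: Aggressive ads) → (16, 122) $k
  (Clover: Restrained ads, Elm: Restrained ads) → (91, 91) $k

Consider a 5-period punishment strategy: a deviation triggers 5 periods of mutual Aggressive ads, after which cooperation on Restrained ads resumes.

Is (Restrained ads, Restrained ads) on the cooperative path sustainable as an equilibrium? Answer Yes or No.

IC: δ+…+δ^5 ≥ (122−91)/(91−40) = 31/51.
At δ = 3/4: partial sum = 2.2881 ≥ 0.6078. Cooperation sustainable.

Yes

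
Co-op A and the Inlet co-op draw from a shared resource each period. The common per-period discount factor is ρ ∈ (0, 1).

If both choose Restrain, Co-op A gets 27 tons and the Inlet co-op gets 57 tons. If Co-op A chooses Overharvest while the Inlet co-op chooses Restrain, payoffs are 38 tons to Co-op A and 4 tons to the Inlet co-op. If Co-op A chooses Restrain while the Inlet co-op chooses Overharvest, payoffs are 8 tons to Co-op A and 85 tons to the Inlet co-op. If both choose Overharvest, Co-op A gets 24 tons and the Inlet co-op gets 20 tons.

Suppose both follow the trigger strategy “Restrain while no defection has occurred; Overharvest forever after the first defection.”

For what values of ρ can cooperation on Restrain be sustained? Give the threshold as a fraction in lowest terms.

11/14

Co-op A: cooperation gives 27 each period; deviation gives 38 once then 24 forever.
  27/(1−ρ) ≥ 38 + 24ρ/(1−ρ) ⇒ ρ ≥ 11/14.
the Inlet co-op: cooperation gives 57 each period; deviation gives 85 once then 20 forever.
  ρ ≥ 28/65.
Both must hold, so the binding constraint is Co-op A's: ρ ≥ 11/14.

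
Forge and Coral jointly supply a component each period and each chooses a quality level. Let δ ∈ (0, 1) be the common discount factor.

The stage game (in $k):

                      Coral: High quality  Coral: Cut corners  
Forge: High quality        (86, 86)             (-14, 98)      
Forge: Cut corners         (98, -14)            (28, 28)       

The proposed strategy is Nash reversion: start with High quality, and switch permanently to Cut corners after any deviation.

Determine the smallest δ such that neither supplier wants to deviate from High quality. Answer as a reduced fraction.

86/(1−δ) ≥ 98 + 28δ/(1−δ)
86 ≥ 98 − 70δ
δ ≥ 12/70 = 6/35.

6/35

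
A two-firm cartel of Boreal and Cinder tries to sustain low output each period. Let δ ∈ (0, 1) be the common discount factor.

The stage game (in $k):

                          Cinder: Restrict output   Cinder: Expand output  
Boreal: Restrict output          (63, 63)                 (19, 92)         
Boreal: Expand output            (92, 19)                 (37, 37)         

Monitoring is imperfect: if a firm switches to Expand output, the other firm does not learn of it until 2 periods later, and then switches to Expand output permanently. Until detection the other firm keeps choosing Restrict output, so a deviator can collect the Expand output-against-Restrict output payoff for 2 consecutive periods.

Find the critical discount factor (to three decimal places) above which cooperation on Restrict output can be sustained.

The best deviation is to choose Expand output for all 2 undetected periods, earning 92 each, then 37 forever once detected.
Deviation value: 92(1−δ^2)/(1−δ) + 37δ^2/(1−δ); cooperation value: 63/(1−δ).
IC: 63 ≥ 92(1−δ^2) + 37δ^2 = 92 − 55δ^2.
So δ^2 ≥ 29/55, giving δ ≥ (29/55)^(1/2) ≈ 0.726.

0.726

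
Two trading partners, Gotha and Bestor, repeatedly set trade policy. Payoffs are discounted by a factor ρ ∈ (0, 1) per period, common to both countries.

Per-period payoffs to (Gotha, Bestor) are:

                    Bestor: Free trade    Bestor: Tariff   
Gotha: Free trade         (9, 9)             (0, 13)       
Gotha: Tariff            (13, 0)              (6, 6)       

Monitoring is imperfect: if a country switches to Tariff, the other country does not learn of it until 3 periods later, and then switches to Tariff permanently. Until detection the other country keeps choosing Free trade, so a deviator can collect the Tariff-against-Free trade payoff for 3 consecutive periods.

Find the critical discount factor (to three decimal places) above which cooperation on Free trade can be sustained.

0.830

A deviator earns 13 for 3 periods, then 6 forever; cooperating earns 9 forever. Multiplying the IC by (1−ρ):
9 ≥ 13(1−ρ^3) + 6ρ^3, so 7·ρ^3 ≥ 4 and ρ^3 ≥ 4/7.
ρ ≥ (4/7)^(1/3) ≈ 0.830.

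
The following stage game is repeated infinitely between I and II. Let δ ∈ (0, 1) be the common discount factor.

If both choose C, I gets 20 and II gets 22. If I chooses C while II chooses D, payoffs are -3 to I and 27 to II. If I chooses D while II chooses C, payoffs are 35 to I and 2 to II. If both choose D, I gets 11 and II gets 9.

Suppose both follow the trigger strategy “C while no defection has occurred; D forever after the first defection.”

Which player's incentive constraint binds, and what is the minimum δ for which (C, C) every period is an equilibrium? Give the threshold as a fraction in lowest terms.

I; δ ≥ 5/8

For I: deviation gain 35−20 = 15, per-period punishment loss 20−11 = 9. IC gives δ ≥ 15/24 = 5/8.
For II: gain 5, loss 13 per period, so δ ≥ 5/18.
The tighter constraint is I's, so cooperation needs δ ≥ 5/8.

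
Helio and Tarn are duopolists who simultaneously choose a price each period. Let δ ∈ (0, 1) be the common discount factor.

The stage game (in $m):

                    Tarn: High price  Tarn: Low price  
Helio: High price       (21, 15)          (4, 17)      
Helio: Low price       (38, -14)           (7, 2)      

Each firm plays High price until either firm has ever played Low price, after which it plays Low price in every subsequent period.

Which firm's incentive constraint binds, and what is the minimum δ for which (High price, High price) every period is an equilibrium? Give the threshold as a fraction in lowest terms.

Helio: cooperation gives 21 each period; deviation gives 38 once then 7 forever.
  21/(1−δ) ≥ 38 + 7δ/(1−δ) ⇒ δ ≥ 17/31.
Tarn: cooperation gives 15 each period; deviation gives 17 once then 2 forever.
  δ ≥ 2/15.
Both must hold, so the binding constraint is Helio's: δ ≥ 17/31.

Helio; δ ≥ 17/31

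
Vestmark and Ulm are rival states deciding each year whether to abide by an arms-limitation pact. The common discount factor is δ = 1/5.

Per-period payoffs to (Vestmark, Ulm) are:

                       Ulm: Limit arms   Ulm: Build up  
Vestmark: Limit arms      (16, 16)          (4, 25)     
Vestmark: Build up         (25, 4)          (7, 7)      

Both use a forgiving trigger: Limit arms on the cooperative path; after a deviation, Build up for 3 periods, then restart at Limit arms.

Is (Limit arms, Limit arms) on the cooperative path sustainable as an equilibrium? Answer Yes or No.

No

A one-shot deviation gives 25 now, then 7 for 3 periods, then back to 16.
Gain from deviating: (25−16) today; loss: (16−7) in each of the next 3 periods.
No-deviation condition: (16−7)(δ+…+δ^3) ≥ 25−16, i.e. δ+…+δ^3 ≥ 1.
At δ = 1/5: δ+…+δ^3 = 0.2480 < 1.0000.
So cooperation is not sustainable.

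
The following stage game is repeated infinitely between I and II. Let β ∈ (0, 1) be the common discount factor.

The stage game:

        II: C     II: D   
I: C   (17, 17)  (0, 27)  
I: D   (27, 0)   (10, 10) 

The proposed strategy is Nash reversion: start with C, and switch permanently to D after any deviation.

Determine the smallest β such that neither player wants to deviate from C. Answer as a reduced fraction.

10/17

One-period gain from deviating is 27 − 17 = 10. The loss is 17 − 10 = 7 in every subsequent period, with present value 7·β/(1−β).
Deviation is unprofitable when 7·β/(1−β) ≥ 10, i.e. β/(1−β) ≥ 10/7.
Equivalently β ≥ 10/(10+7) = 10/17.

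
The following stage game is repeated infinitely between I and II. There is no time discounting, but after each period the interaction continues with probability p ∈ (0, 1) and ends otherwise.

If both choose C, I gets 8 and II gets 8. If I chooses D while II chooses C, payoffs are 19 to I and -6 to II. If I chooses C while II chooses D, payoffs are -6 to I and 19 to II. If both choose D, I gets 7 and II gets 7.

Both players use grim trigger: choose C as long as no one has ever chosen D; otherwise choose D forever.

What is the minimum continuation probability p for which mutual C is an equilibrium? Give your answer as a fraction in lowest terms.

11/12

With no time discounting, the continuation probability p plays the role of the discount factor.
Grim-trigger IC: 8/(1−p) ≥ 19 + 7p/(1−p) ⇒ p ≥ (19−8)/(19−7) = 11/12.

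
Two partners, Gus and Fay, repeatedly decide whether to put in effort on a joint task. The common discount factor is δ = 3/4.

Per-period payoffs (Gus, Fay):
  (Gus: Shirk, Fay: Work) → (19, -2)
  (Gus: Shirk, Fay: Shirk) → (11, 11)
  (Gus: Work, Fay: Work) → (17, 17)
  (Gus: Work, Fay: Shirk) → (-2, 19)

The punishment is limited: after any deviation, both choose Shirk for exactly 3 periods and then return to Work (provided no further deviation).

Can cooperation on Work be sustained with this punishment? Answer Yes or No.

Yes

IC: δ+…+δ^3 ≥ (19−17)/(17−11) = 1/3.
At δ = 3/4: partial sum = 1.7344 ≥ 0.3333. Cooperation sustainable.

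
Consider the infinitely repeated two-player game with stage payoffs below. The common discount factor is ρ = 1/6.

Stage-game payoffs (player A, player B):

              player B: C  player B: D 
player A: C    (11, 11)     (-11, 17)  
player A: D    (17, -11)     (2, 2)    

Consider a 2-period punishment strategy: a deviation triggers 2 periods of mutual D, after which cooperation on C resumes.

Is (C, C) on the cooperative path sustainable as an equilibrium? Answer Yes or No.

No

Comparing payoff streams over the 3 periods until play realigns: cooperate → 11(1+ρ+…+ρ^2); deviate → 17 + 2(ρ+…+ρ^2).
Cooperation is sustained iff (11−2)(ρ+…+ρ^2) ≥ 17−11.
ρ+…+ρ^2 = 1/6·(1−(1/6)^2)/(1−1/6) = 0.1944, and (17−11)/(11−2) = 0.6667.
0.1944 < 0.6667, so cooperation is not sustainable.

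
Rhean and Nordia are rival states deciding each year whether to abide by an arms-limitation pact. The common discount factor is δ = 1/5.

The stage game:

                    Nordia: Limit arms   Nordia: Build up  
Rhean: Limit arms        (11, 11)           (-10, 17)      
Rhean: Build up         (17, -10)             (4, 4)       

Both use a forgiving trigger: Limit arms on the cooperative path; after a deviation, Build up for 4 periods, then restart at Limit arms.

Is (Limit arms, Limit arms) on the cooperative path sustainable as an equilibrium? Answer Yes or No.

No

A one-shot deviation gives 17 now, then 4 for 4 periods, then back to 11.
Gain from deviating: (17−11) today; loss: (11−4) in each of the next 4 periods.
No-deviation condition: (11−4)(δ+…+δ^4) ≥ 17−11, i.e. δ+…+δ^4 ≥ 6/7.
At δ = 1/5: δ+…+δ^4 = 0.2496 < 0.8571.
So cooperation is not sustainable.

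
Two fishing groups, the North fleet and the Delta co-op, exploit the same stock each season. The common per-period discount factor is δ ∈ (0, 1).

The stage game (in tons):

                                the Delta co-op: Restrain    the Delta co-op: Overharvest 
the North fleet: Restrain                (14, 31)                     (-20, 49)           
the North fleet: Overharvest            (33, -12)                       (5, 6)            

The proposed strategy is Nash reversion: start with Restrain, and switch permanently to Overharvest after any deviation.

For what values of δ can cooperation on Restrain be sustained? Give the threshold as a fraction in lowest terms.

19/28

the North fleet's threshold: (33−14)/(33−5) = 19/28.
the Delta co-op's threshold: (49−31)/(49−6) = 18/43.
19/28 > 18/43, so the North fleet binds and δ* = 19/28.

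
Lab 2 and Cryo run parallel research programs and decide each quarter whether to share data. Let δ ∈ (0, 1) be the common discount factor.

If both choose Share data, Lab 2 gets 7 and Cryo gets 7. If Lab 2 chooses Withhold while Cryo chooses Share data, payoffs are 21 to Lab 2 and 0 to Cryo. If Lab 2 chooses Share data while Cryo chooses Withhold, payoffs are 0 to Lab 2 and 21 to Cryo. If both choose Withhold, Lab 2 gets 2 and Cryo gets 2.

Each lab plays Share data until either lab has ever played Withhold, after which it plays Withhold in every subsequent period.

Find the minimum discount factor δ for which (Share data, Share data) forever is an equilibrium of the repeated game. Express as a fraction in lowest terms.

14/19

Cooperation forever yields 7 each period: 7/(1−δ).
Deviating yields 21 once, then 2 forever: 21 + 2δ/(1−δ).
No profitable deviation requires 7/(1−δ) ≥ 21 + 2δ/(1−δ).
Multiplying by (1−δ): 7 ≥ 21(1−δ) + 2δ = 21 − 19δ.
So 19δ ≥ 14, i.e. δ ≥ 14/19.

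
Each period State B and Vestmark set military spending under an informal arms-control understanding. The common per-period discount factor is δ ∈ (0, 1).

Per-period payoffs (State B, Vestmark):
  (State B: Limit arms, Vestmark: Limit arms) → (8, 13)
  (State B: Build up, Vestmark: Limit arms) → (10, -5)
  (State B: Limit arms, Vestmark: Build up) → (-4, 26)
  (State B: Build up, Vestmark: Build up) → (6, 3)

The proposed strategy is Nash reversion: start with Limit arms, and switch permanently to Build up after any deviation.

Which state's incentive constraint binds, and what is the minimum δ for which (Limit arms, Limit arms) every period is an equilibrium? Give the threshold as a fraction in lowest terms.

State B's threshold: (10−8)/(10−6) = 1/2.
Vestmark's threshold: (26−13)/(26−3) = 13/23.
1/2 < 13/23, so Vestmark binds and δ* = 13/23.

Vestmark; δ ≥ 13/23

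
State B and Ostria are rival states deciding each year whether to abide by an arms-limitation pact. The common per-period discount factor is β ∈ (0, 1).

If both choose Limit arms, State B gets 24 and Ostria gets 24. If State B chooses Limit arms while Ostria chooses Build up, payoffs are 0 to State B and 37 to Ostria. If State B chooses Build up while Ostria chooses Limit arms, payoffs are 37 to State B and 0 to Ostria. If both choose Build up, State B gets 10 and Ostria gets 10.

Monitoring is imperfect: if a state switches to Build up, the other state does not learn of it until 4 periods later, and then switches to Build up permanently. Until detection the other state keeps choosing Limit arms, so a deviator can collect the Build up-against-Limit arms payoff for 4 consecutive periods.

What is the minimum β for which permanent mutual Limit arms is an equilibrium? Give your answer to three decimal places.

0.833

The best deviation is to choose Build up for all 4 undetected periods, earning 37 each, then 10 forever once detected.
Deviation value: 37(1−β^4)/(1−β) + 10β^4/(1−β); cooperation value: 24/(1−β).
IC: 24 ≥ 37(1−β^4) + 10β^4 = 37 − 27β^4.
So β^4 ≥ 13/27, giving β ≥ (13/27)^(1/4) ≈ 0.833.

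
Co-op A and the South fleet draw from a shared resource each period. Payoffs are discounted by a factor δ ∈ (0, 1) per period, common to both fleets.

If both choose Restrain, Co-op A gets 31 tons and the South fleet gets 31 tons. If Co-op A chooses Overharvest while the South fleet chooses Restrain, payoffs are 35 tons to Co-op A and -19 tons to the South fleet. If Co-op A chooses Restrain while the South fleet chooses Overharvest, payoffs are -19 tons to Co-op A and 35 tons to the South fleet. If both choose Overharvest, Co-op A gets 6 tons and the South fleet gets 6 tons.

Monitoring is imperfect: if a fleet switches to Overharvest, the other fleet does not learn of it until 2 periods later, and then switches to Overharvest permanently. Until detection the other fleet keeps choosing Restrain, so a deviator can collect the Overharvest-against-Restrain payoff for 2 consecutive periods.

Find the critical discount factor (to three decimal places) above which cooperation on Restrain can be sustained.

0.371

Deviating for the 2 undetected periods gains 35−31 = 4 per period over cooperation, then loses 31−6 = 25 per period forever once punishment starts.
Gain: 4(1 + δ + … + δ^1); loss: 25·δ^2/(1−δ).
No profitable deviation ⇔ 4(1−δ^2) ≤ 25·δ^2, i.e. δ^2 ≥ 4/(4+25) = 4/29.
Hence δ ≥ (4/29)^(1/2) ≈ 0.371.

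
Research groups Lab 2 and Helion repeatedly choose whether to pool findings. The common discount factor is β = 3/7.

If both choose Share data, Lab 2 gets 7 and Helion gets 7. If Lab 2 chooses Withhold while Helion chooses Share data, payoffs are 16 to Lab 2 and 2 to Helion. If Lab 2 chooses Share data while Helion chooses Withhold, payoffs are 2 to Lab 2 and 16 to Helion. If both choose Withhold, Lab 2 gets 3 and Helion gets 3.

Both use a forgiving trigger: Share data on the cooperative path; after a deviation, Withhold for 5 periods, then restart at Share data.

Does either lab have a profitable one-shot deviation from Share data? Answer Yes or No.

Yes

IC: β+…+β^5 ≥ (16−7)/(7−3) = 9/4.
At β = 3/7: partial sum = 0.7392 < 2.2500. Cooperation not sustainable.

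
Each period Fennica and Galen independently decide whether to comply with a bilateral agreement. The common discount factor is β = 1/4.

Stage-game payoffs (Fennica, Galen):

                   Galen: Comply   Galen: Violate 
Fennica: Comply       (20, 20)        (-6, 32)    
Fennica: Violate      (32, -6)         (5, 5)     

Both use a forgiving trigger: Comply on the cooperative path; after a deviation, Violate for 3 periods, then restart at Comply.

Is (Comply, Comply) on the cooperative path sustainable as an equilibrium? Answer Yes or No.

No

IC: β+…+β^3 ≥ (32−20)/(20−5) = 4/5.
At β = 1/4: partial sum = 0.3281 < 0.8000. Cooperation not sustainable.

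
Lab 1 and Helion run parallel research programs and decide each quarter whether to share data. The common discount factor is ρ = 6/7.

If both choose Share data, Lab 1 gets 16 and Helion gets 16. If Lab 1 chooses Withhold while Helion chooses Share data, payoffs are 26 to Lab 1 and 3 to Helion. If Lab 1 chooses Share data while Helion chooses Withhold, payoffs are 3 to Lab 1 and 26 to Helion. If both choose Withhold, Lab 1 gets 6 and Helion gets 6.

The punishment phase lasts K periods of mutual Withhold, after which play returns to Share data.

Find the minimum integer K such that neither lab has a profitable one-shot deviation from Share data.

2

IC: ρ(1−ρ^K)/(1−ρ) ≥ (26−16)/(16−6) = 1.
With ρ = 6/7: need 1 − ρ^K ≥ 1·(1−6/7)/(6/7), i.e. ρ^K ≤ 0.8333.
Since (6/7)^1 = 0.8571 and (6/7)^2 = 0.7347, the smallest such K is 2.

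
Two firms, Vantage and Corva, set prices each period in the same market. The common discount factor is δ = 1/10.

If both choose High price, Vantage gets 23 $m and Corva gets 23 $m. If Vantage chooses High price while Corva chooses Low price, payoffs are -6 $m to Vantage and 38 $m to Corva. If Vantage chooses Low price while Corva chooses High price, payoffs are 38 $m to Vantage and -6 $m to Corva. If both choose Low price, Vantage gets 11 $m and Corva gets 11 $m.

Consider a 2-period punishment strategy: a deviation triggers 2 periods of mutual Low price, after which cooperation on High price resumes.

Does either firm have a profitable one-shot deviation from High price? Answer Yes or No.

Yes

A one-shot deviation gives 38 now, then 11 for 2 periods, then back to 23.
Gain from deviating: (38−23) today; loss: (23−11) in each of the next 2 periods.
No-deviation condition: (23−11)(δ+…+δ^2) ≥ 38−23, i.e. δ+…+δ^2 ≥ 5/4.
At δ = 1/10: δ+…+δ^2 = 0.1100 < 1.2500.
So cooperation is not sustainable.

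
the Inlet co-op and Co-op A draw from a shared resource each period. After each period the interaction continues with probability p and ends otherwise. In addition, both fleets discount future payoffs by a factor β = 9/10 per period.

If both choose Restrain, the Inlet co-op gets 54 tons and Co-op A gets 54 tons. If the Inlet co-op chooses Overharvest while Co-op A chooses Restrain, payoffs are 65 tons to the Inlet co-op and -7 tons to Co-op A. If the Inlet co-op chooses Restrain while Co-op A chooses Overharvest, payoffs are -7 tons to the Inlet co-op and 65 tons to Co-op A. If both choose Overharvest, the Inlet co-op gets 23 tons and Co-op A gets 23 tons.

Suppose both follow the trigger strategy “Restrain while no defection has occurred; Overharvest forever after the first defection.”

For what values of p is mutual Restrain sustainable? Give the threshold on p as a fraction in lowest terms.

55/189

Expected continuation weight on next period's payoff is β·p = 9/10·p, which plays the role of the discount factor.
Cooperation requires 9/10·p ≥ (65−54)/(65−23) = 11/42, hence p ≥ 55/189.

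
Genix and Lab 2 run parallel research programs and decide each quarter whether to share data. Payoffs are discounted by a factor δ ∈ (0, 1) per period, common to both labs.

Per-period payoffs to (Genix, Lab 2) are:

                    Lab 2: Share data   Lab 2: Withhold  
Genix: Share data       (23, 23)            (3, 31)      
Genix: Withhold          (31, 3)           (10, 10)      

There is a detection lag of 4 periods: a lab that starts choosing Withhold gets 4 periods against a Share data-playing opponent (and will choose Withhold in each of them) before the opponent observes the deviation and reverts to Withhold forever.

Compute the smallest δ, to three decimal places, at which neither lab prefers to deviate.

0.786

Deviating for the 4 undetected periods gains 31−23 = 8 per period over cooperation, then loses 23−10 = 13 per period forever once punishment starts.
Gain: 8(1 + δ + … + δ^3); loss: 13·δ^4/(1−δ).
No profitable deviation ⇔ 8(1−δ^4) ≤ 13·δ^4, i.e. δ^4 ≥ 8/(8+13) = 8/21.
Hence δ ≥ (8/21)^(1/4) ≈ 0.786.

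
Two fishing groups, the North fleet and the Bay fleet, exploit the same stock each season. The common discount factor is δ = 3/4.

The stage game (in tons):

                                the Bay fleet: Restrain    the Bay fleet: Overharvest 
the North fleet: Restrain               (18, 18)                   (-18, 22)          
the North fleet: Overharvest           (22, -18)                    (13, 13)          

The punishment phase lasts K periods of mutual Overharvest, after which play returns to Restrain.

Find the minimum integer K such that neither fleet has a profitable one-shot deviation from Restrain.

2

No profitable deviation requires (18−13)(δ+…+δ^K) ≥ 22−18, i.e. δ+…+δ^K ≥ 4/5 ≈ 0.8000.
With δ = 3/4, the partial sums are K=1: 0.7500, K=2: 1.3125.
K = 2 is the first length at which the sum reaches 0.8000.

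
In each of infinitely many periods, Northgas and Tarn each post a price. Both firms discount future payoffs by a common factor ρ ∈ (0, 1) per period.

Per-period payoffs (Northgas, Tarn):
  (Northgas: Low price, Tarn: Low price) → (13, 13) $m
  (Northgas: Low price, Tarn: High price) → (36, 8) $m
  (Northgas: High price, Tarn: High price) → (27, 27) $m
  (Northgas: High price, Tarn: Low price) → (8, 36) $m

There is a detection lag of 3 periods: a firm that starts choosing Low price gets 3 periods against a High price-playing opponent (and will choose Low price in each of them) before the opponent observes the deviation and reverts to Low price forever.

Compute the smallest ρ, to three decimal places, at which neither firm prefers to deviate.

0.731

The best deviation is to choose Low price for all 3 undetected periods, earning 36 each, then 13 forever once detected.
Deviation value: 36(1−ρ^3)/(1−ρ) + 13ρ^3/(1−ρ); cooperation value: 27/(1−ρ).
IC: 27 ≥ 36(1−ρ^3) + 13ρ^3 = 36 − 23ρ^3.
So ρ^3 ≥ 9/23, giving ρ ≥ (9/23)^(1/3) ≈ 0.731.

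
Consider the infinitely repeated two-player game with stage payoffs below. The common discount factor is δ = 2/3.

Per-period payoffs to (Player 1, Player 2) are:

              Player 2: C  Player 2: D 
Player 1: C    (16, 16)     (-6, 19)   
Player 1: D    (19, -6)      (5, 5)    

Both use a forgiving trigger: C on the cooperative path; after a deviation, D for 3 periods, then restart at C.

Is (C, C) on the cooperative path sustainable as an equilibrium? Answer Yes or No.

Comparing payoff streams over the 4 periods until play realigns: cooperate → 16(1+δ+…+δ^3); deviate → 19 + 5(δ+…+δ^3).
Cooperation is sustained iff (16−5)(δ+…+δ^3) ≥ 19−16.
δ+…+δ^3 = 2/3·(1−(2/3)^3)/(1−2/3) = 1.4074, and (19−16)/(16−5) = 0.2727.
1.4074 ≥ 0.2727, so cooperation is sustainable.

Yes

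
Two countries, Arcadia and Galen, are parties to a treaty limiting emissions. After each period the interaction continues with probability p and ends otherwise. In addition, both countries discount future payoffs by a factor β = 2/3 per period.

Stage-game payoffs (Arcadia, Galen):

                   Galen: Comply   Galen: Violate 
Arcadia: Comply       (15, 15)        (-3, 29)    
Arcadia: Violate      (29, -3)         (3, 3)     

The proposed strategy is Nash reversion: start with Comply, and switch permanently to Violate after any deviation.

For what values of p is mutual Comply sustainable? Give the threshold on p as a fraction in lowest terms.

Expected continuation weight on next period's payoff is β·p = 2/3·p, which plays the role of the discount factor.
Cooperation requires 2/3·p ≥ (29−15)/(29−3) = 7/13, hence p ≥ 21/26.

21/26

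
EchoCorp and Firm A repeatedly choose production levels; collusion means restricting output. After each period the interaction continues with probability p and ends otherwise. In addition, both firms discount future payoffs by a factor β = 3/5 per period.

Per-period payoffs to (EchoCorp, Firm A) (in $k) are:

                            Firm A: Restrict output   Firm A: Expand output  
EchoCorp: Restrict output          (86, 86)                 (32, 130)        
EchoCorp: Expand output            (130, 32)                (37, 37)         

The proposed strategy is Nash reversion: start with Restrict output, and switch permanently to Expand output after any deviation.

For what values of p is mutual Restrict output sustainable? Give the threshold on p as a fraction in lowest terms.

220/279

With continuation probability p and discount β, the effective per-period discount factor is βp.
Grim-trigger IC: βp ≥ (130−86)/(130−37) = 44/93.
So p ≥ (44/93)/(3/5) = 220/279.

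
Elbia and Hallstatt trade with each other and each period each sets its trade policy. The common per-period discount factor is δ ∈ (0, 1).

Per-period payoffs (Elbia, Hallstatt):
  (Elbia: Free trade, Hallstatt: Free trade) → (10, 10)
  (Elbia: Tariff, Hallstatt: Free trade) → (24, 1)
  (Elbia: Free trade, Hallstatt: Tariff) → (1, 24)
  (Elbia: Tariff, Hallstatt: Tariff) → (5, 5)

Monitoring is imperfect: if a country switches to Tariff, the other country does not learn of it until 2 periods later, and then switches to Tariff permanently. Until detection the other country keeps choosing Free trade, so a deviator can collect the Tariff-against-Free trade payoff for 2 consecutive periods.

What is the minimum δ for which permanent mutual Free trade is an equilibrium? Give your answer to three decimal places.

The best deviation is to choose Tariff for all 2 undetected periods, earning 24 each, then 5 forever once detected.
Deviation value: 24(1−δ^2)/(1−δ) + 5δ^2/(1−δ); cooperation value: 10/(1−δ).
IC: 10 ≥ 24(1−δ^2) + 5δ^2 = 24 − 19δ^2.
So δ^2 ≥ 14/19, giving δ ≥ (14/19)^(1/2) ≈ 0.858.

0.858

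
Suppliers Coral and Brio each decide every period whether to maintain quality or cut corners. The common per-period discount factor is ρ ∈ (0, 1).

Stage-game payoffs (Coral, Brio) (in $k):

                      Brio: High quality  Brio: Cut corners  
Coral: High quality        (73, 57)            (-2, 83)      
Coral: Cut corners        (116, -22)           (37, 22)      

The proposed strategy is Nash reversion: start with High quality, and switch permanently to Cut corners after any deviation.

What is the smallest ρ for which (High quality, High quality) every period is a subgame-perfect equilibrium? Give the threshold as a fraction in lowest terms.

43/79

Coral's threshold: (116−73)/(116−37) = 43/79.
Brio's threshold: (83−57)/(83−22) = 26/61.
43/79 > 26/61, so Coral binds and ρ* = 43/79.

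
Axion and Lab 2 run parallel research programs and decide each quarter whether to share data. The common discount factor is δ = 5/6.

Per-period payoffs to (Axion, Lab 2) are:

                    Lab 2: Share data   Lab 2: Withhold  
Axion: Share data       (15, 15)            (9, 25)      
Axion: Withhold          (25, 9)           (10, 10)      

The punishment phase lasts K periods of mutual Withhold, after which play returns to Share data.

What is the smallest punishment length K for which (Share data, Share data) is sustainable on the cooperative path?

3

No profitable deviation requires (15−10)(δ+…+δ^K) ≥ 25−15, i.e. δ+…+δ^K ≥ 2 ≈ 2.0000.
With δ = 5/6, the partial sums are K=1: 0.8333, K=2: 1.5278, K=3: 2.1065.
K = 3 is the first length at which the sum reaches 2.0000.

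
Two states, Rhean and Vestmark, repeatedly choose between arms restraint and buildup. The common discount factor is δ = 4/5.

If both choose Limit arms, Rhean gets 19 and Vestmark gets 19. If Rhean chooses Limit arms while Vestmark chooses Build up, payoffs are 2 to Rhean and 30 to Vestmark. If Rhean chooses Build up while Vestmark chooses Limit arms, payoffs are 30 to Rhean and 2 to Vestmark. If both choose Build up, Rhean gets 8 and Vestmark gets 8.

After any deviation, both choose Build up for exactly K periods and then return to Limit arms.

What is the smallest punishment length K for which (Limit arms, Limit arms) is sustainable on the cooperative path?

IC: δ(1−δ^K)/(1−δ) ≥ (30−19)/(19−8) = 1.
With δ = 4/5: need 1 − δ^K ≥ 1·(1−4/5)/(4/5), i.e. δ^K ≤ 0.7500.
Since (4/5)^1 = 0.8000 and (4/5)^2 = 0.6400, the smallest such K is 2.

2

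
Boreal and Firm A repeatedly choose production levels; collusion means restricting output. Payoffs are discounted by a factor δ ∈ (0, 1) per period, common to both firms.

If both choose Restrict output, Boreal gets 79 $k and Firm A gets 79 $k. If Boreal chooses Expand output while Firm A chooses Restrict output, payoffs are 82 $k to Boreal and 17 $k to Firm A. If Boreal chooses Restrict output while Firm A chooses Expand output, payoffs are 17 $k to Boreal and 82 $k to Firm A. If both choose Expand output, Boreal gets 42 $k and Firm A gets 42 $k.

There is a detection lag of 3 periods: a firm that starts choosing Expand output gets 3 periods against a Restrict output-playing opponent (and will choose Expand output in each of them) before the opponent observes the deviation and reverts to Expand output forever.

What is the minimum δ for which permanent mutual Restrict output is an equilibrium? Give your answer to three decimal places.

The best deviation is to choose Expand output for all 3 undetected periods, earning 82 each, then 42 forever once detected.
Deviation value: 82(1−δ^3)/(1−δ) + 42δ^3/(1−δ); cooperation value: 79/(1−δ).
IC: 79 ≥ 82(1−δ^3) + 42δ^3 = 82 − 40δ^3.
So δ^3 ≥ 3/40, giving δ ≥ (3/40)^(1/3) ≈ 0.422.

0.422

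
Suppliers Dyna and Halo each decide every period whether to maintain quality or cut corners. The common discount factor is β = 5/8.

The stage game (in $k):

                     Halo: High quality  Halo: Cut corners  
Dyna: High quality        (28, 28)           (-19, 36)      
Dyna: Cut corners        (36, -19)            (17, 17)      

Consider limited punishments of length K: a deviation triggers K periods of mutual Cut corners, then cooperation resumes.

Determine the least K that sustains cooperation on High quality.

Need Σ_{k=1}^{K} β^k ≥ (36−28)/(28−17) = 0.7273 at β = 5/8.
At K = 1 the sum is 0.6250 < 0.7273; at K = 2 it is 1.0156 ≥ 0.7273.
So the minimum punishment length is K = 2.

2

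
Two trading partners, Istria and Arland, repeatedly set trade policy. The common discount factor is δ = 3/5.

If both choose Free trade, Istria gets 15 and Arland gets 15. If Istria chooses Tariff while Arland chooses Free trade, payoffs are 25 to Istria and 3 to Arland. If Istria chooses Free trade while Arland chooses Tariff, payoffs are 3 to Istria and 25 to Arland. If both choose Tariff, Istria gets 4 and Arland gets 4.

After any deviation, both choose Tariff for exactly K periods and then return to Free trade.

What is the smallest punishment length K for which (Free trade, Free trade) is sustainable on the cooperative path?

IC: δ(1−δ^K)/(1−δ) ≥ (25−15)/(15−4) = 10/11.
With δ = 3/5: need 1 − δ^K ≥ 10/11·(1−3/5)/(3/5), i.e. δ^K ≤ 0.3939.
Since (3/5)^1 = 0.6000 and (3/5)^2 = 0.3600, the smallest such K is 2.

2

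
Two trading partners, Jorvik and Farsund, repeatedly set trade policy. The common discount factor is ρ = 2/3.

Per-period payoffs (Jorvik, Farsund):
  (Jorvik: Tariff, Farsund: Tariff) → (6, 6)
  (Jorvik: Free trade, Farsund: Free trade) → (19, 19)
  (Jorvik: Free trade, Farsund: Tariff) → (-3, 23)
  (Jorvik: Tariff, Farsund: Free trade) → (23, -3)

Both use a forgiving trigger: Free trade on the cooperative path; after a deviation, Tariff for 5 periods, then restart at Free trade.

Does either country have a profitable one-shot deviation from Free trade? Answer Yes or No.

No

Comparing payoff streams over the 6 periods until play realigns: cooperate → 19(1+ρ+…+ρ^5); deviate → 23 + 6(ρ+…+ρ^5).
Cooperation is sustained iff (19−6)(ρ+…+ρ^5) ≥ 23−19.
ρ+…+ρ^5 = 2/3·(1−(2/3)^5)/(1−2/3) = 1.7366, and (23−19)/(19−6) = 0.3077.
1.7366 ≥ 0.3077, so cooperation is sustainable.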